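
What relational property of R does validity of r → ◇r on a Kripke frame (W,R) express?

Equivalently (dual form): □r → r.
Suppose □r→r is valid. At any x set V(r)={w : Rxw}. Then □r holds at x, so r holds at x, i.e. Rxx.
The converse is a direct semantic check.
Frame condition: ∀x Rxx.

Reflexivity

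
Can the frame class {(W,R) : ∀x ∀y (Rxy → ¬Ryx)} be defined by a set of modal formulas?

Modal frame validity is preserved under surjective bounded morphisms.
The 4-cycle (worlds 0,1,2,3 with 0→1→2→3→0) is asymmetric. Mapping every world to a single reflexive point • is a surjective bounded morphism, and the reflexive point is not asymmetric (R•• but asymmetry requires ¬R••).
Hence asymmetry is not modally definable.

Not definable by any modal formula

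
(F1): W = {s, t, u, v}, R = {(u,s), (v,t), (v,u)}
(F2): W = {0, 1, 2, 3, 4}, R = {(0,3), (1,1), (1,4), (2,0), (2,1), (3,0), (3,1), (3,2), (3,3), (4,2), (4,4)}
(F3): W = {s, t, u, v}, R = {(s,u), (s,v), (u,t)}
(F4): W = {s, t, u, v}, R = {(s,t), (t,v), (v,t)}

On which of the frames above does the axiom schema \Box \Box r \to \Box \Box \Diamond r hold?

none

This is the axiom for a generalized confluence (Geach) condition; its first-order frame correspondent is \forall x \forall z (x R^2 z \to \exists w (x R^2 w \wedge zRw)).
(F1): fails — vR²s but no w with vR²w and sRw.
(F2): fails — 4R²0 but no w with 4R²w and 0Rw.
(F3): fails — sR²t but no w with sR²w and tRw.
(F4): fails — sR²v but no w with sR²w and vRw.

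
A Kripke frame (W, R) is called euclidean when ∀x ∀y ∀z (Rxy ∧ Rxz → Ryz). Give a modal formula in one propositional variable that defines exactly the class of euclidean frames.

A defining formula is ◇q → □◇q (the 5 axiom).
Suppose ◇q→□◇q is valid. Take Rxy, Rxz and set V(q)={y}. Then ◇q at x, so □◇q at x, so ◇q at z, so some w with Rzw has q; w=y, i.e. Rzy. By symmetry of the argument, Ryz.

◇q → □◇q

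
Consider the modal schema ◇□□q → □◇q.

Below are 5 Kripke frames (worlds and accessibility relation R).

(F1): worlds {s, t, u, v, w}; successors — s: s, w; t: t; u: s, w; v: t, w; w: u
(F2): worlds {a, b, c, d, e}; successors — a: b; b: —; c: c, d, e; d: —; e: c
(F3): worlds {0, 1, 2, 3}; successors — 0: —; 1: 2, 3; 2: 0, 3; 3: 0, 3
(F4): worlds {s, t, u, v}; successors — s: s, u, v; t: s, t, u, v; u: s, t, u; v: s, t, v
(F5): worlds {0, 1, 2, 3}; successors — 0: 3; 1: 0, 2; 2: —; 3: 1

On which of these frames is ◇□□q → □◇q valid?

This is the axiom for a generalized confluence (Geach) condition; its first-order frame correspondent is ∀x ∀y ∀z ((xRy ∧ xRz) → ∃w (yR²w ∧ zRw)).
(F1): fails — sRw, sRw but no w* with wR²w* and wRw*.
(F2): fails — aRb, aRb but no w with bR²w and bRw.
(F3): fails — 2R0, 2R0 but no w with 0R²w and 0Rw.
(F4): condition met.
(F5): fails — 0R3, 0R3 but no w with 3R²w and 3Rw.
Valid on: (F4).

(F4)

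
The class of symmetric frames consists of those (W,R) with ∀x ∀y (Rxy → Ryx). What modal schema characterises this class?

The condition is symmetry. The B schema p → □◇p defines it.
Suppose p→□◇p is valid. Take Rxy and set V(p)={x}. Then p at x, so □◇p at x, so ◇p at y, so some z with Ryz has p; z=x, i.e. Ryx.

p → □◇p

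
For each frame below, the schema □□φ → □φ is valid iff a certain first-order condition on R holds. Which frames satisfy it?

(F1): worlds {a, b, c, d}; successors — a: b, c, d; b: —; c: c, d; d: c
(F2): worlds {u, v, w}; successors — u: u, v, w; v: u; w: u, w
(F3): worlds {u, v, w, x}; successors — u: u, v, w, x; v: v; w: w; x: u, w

(F2), (F3)

Frame correspondent (Sahlqvist): ∀x ∀y (Rxy → ∃z (Rxz ∧ Rzy)) — i.e. density.
(F1): fails — Rab but no z with Raz and Rzb.
(F2): condition met.
(F3): condition met.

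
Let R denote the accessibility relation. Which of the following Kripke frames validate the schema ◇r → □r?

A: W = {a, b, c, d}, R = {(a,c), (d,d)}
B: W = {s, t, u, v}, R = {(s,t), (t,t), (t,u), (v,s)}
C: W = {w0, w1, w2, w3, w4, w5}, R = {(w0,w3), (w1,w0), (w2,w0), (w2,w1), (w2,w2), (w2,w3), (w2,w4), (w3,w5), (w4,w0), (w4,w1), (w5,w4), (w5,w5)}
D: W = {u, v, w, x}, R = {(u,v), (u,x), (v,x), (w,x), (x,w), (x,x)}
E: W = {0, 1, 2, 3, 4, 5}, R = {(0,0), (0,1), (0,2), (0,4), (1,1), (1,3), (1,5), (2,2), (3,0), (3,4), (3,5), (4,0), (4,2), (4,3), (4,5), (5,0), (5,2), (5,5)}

This is the axiom for partial functionality; its first-order frame correspondent is ∀x ∀y ∀z (Rxy ∧ Rxz → y = z).
A: satisfies the condition.
B: fails — t sees both t and u.
C: fails — w2 sees both w0 and w1.
D: fails — u sees both v and x.
E: fails — 0 sees both 0 and 1.
Valid on: A.

A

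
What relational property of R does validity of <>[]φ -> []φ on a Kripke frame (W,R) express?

the Euclidean property

Replacing φ by ¬φ and contraposing gives the equivalent schema ◇φ → □◇φ.
Suppose ◇φ→□◇φ is valid. Take Rxy, Rxz and set V(φ)={y}. Then ◇φ at x, so □◇φ at x, so ◇φ at z, so some w with Rzw has φ; w=y, i.e. Rzy. By symmetry of the argument, Ryz.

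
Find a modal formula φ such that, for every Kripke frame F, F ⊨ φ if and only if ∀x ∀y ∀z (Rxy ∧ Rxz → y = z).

◇q → □q

This is partial functionality; the standard corresponding axiom is CD: ◇q → □q.
Suppose ◇q→□q is valid. Take Rxy, Rxz and set V(q)={y}. Then ◇q at x, so □q at x, so q at z, i.e. z=y.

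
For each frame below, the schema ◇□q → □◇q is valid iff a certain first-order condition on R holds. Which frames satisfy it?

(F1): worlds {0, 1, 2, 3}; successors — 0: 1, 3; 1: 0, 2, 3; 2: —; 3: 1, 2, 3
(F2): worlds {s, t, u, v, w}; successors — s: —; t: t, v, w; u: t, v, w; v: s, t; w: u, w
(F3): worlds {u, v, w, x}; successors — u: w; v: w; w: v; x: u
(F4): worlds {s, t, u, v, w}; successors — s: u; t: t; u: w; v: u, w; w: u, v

(F3)

This is the axiom for convergence; its first-order frame correspondent is ∀x ∀y ∀z (Rxy ∧ Rxz → ∃w (Ryw ∧ Rzw)).
(F1): fails — R10 and R12 but 0 and 2 have no common successor.
(F2): fails — Rtv and Rtw but v and w have no common successor.
(F3): ✓.
(F4): fails — Rvw and Rvu but w and u have no common successor.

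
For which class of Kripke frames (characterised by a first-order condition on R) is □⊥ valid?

Emptiness of R

□⊥ is valid iff no world has any successor (otherwise □⊥ fails at any world with one).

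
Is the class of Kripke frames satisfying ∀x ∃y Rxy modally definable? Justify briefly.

Yes: it is seriality, defined by the D schema □p → ◇p.
Suppose □p→◇p is valid. At any x set V(p)=W. Then □p at x, so ◇p at x, so x has a successor.

Yes — defined by □p → ◇p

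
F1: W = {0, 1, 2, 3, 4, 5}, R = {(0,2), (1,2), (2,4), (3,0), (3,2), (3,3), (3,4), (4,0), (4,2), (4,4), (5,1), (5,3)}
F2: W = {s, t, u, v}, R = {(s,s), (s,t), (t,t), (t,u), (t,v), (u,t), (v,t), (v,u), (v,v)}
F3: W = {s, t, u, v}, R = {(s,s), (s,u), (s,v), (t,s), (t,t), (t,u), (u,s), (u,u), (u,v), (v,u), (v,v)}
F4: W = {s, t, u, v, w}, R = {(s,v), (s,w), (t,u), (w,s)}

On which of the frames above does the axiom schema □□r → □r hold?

The schema corresponds to density: ∀x ∀y (Rxy → ∃z (Rxz ∧ Rzy)).
F1: fails — R02 but no z with R0z and Rz2.
F2: ✓.
F3: ✓.
F4: fails — Rtu but no z with Rtz and Rzu.

F2, F3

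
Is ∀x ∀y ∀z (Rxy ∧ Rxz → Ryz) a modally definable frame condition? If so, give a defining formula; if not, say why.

Definable; ◇r → □◇r defines it

The condition is the Euclidean property. A defining modal formula is ◇r → □◇r.
Suppose ◇r→□◇r is valid. Take Rxy, Rxz and set V(r)={y}. Then ◇r at x, so □◇r at x, so ◇r at z, so some w with Rzw has r; w=y, i.e. Rzy. By symmetry of the argument, Ryz.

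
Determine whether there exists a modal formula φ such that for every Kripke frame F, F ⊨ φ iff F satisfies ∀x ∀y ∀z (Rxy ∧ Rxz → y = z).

Yes — defined by ◇p → □p

Yes: it is partial functionality, defined by the CD schema ◇p → □p.
Suppose ◇p→□p is valid. Take Rxy, Rxz and set V(p)={y}. Then ◇p at x, so □p at x, so p at z, i.e. z=y.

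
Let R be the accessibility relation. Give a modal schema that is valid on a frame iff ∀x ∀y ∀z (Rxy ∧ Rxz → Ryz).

The condition is the Euclidean property. The 5 schema ◇q → □◇q defines it.
Suppose ◇q→□◇q is valid. Take Rxy, Rxz and set V(q)={y}. Then ◇q at x, so □◇q at x, so ◇q at z, so some w with Rzw has q; w=y, i.e. Rzy. By symmetry of the argument, Ryz.

◇q → □◇q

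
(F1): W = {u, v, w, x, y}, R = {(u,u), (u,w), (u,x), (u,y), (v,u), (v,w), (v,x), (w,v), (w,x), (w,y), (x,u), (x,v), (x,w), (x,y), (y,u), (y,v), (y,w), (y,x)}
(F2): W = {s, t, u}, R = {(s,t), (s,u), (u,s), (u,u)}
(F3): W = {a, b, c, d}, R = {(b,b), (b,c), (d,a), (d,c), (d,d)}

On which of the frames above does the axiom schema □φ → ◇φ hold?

This is the axiom for seriality; its first-order frame correspondent is ∀x ∃y Rxy.
(F1): holds.
(F2): fails — world t has no successor.
(F3): fails — world a has no successor.
Valid on: (F1).

(F1)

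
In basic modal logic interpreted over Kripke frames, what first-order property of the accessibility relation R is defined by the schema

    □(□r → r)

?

This schema is the T□ axiom.
Its frame correspondent is shift-reflexivity — ∀x ∀y (Rxy → Ryy).

shift-reflexivity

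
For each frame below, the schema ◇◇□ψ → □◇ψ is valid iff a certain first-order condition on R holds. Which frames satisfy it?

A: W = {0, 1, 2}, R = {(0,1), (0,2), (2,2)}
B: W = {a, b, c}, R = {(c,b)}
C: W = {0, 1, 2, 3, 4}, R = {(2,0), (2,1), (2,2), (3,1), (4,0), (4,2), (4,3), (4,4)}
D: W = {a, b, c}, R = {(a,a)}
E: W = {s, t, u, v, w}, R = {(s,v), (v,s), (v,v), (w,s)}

This is the axiom for a generalized confluence (Geach) condition; its first-order frame correspondent is ∀x ∀y ∀z ((xR²y ∧ xRz) → ∃w (yRw ∧ zRw)).
A: fails — 0R²2, 0R1 but no w with 2Rw and 1Rw.
B: ✓.
C: fails — 2R²0, 2R0 but no w with 0Rw and 0Rw.
D: ✓.
E: ✓.
Valid on: B, D, E.

B, D, E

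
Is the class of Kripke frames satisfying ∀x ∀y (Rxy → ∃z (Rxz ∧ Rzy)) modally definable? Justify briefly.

Yes — defined by □□p → □p

The condition is density. A defining modal formula is □□p → □p.
Suppose □□p→□p is valid. Take Rxy and set V(p)={w : xR²w}. Then □□p at x, so □p at x, so p at y, i.e. ∃z(Rxz∧Rzy).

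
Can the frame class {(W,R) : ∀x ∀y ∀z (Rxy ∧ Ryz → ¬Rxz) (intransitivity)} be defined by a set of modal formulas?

No — not modally definable

If a class were modally definable it would be closed under surjective bounded morphisms (Goldblatt–Thomason).
The 7-cycle (worlds a,b,c,d,e,f,g with a→b→c→d→e→f→g→a) is intransitive. Mapping every world to a single reflexive point • is a surjective bounded morphism; the reflexive point is not intransitive (R••∧R•• but R••).
So the class is not modally definable.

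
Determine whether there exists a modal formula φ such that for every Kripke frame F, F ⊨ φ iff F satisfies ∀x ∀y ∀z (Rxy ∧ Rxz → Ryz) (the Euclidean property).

This is a Sahlqvist condition; the 5 axiom ◇p → □◇p defines it.
Suppose ◇p→□◇p is valid. Take Rxy, Rxz and set V(p)={y}. Then ◇p at x, so □◇p at x, so ◇p at z, so some w with Rzw has p; w=y, i.e. Rzy. By symmetry of the argument, Ryz.

Definable; ◇p → □◇p defines it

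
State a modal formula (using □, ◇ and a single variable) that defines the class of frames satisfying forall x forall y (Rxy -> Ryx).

The condition is symmetry. The B schema s → □◇s defines it.
Suppose s→□◇s is valid. Take Rxy and set V(s)={x}. Then s at x, so □◇s at x, so ◇s at y, so some z with Ryz has s; z=x, i.e. Ryx.

s → □◇s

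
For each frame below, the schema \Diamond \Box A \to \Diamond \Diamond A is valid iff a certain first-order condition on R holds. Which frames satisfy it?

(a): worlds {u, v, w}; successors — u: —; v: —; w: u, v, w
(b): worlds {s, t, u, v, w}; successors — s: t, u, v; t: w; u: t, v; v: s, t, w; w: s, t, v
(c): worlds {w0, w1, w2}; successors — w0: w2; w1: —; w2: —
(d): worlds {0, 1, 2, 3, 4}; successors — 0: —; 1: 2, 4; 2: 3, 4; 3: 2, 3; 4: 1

(b), (d)

This is the axiom for a generalized confluence (Geach) condition; its first-order frame correspondent is \forall x \forall y (xRy \to \exists w (yRw \wedge x R^2 w)).
(a): fails — wRu but no t with uRt and wR²t.
(b): condition met.
(c): fails — w0Rw2 but no w with w2Rw and w0R²w.
(d): condition met.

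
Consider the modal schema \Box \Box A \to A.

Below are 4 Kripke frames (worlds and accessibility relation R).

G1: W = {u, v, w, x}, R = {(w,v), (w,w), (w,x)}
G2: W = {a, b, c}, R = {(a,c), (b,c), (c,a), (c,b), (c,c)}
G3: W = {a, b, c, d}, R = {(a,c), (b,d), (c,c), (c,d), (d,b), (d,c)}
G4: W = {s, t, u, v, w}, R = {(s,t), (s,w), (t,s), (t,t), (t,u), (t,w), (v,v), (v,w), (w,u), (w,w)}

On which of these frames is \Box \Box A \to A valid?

Frame correspondent (Sahlqvist): \forall x \exists w (x R^2 w \wedge x = w) — i.e. a generalized confluence (Geach) condition.
G1: fails — at u but no t with uR²t and u=t.
G2: satisfies the condition.
G3: fails — at a but no w with aR²w and a=w.
G4: fails — at u but no w* with uR²w* and u=w*.
Valid on: G2.

G2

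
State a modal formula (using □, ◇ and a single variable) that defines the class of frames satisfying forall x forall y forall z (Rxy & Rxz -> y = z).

◇q → □q

A defining formula is ◇q → □q (the CD axiom).
Suppose ◇q→□q is valid. Take Rxy, Rxz and set V(q)={y}. Then ◇q at x, so □q at x, so q at z, i.e. z=y.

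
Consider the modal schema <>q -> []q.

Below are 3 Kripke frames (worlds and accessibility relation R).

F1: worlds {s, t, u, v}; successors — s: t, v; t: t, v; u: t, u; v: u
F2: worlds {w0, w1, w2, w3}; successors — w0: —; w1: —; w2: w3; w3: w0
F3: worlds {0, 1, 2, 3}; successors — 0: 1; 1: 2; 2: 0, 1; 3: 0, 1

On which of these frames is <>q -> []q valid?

F2

Frame correspondent (Sahlqvist): forall x forall y forall z (Rxy & Rxz -> y = z) — i.e. partial functionality.
F1: fails — s sees both t and v.
F2: ✓.
F3: fails — 2 sees both 0 and 1.
Valid on: F2.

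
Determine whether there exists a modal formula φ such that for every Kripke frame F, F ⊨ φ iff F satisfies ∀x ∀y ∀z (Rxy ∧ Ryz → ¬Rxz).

If a class were modally definable it would be closed under surjective bounded morphisms (Goldblatt–Thomason).
The 5-cycle (worlds w0,w1,w2,w3,w4 with w0→w1→w2→w3→w4→w0) is intransitive. Mapping every world to a single reflexive point • is a surjective bounded morphism; the reflexive point is not intransitive (R••∧R•• but R••).
Hence intransitivity is not modally definable.

No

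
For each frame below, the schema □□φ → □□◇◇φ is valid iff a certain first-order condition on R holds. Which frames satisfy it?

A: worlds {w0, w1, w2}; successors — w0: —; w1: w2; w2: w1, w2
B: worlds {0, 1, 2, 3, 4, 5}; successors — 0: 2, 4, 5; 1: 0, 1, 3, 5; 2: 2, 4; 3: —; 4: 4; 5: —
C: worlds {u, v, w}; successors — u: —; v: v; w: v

A, C

The schema corresponds to a generalized confluence (Geach) condition: ∀x ∀z (xR²z → ∃w (xR²w ∧ zR²w)).
A: holds.
B: fails — 1R²3 but no w with 1R²w and 3R²w.
C: holds.
Valid on: A, C.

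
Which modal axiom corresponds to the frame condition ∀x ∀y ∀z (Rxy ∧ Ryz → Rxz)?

The condition is transitivity. The 4 schema □ψ → □□ψ defines it.
Suppose □ψ→□□ψ is valid. Take Rxy, Ryz and set V(ψ)={w : Rxw}. Then □ψ at x, so □□ψ at x, so □ψ at y, so ψ at z, i.e. Rxz.

□ψ → □□ψ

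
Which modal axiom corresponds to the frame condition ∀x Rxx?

A defining formula is □r → r (the T axiom).
Suppose □r→r is valid. At any x set V(r)={w : Rxw}. Then □r holds at x, so r holds at x, i.e. Rxx.

□r → r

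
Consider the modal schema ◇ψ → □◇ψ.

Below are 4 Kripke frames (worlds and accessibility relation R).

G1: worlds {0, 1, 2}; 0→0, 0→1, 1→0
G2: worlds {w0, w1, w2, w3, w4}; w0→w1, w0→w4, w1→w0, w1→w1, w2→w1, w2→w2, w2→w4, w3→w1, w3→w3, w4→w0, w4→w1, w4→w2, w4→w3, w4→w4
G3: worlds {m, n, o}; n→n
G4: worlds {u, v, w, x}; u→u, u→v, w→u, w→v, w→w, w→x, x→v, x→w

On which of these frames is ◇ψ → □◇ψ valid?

The schema corresponds to the Euclidean property: ∀x ∀y ∀z (Rxy ∧ Rxz → Ryz).
G1: fails — R01 and R01 but not R11.
G2: fails — Rw0w1 and Rw0w4 but not Rw1w4.
G3: ✓.
G4: fails — Ruv and Ruv but not Rvv.
Valid on: G3.

G3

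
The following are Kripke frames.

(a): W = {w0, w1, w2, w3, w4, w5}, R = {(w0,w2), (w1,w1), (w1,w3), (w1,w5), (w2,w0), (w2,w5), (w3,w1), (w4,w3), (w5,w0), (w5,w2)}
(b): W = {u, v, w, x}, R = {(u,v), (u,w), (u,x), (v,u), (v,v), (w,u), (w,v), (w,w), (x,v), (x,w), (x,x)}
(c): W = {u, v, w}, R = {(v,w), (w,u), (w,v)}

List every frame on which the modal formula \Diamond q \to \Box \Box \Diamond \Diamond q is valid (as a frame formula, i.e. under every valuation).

The schema corresponds to a generalized confluence (Geach) condition: \forall x \forall y \forall z ((xRy \wedge x R^2 z) \to \exists w (y = w \wedge z R^2 w)).
(a): fails — w0Rw2, w0R²w0 but no w with w2=w and w0R²w.
(b): condition met.
(c): fails — vRw, vR²u but no t with w=t and uR²t.

(b)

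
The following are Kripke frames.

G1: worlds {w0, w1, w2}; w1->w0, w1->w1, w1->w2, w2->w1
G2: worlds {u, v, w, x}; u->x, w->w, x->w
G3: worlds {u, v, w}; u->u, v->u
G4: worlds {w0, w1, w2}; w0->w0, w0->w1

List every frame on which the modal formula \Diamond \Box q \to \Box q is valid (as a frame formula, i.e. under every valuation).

Frame correspondent (Sahlqvist): \forall x \forall y \forall z ((xRy \wedge xRz) \to \exists w (yRw \wedge z = w)) — i.e. a generalized confluence (Geach) condition.
G1: fails — w1Rw0, w1Rw0 but no w with w0Rw and w0=w.
G2: fails — uRx, uRx but no t with xRt and x=t.
G3: ✓.
G4: fails — w0Rw1, w0Rw0 but no w with w1Rw and w0=w.
Valid on: G3.

G3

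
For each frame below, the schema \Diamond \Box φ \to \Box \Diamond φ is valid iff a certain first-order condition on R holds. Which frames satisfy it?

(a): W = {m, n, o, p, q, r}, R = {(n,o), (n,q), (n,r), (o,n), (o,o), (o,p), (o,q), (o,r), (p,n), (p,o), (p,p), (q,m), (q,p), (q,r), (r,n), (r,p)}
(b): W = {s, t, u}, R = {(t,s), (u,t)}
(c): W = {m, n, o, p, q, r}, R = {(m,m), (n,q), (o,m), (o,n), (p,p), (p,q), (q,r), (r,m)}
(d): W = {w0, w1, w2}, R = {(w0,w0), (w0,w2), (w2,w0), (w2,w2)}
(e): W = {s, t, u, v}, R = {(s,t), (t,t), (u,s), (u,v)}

(d)

Frame correspondent (Sahlqvist): \forall x \forall y \forall z (Rxy \wedge Rxz \to \exists w (Ryw \wedge Rzw)) — i.e. convergence.
(a): fails — Ron and Ror but n and r have no common successor.
(b): fails — Rts and Rts but s and s have no common successor.
(c): fails — Rom and Ron but m and n have no common successor.
(d): satisfies the condition.
(e): fails — Ruv and Ruv but v and v have no common successor.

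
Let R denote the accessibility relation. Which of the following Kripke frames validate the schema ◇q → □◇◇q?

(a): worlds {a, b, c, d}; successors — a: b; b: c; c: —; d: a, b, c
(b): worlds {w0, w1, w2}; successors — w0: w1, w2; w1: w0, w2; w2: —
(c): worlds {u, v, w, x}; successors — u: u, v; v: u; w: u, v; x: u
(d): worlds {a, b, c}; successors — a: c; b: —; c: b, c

(c)

This is the axiom for a generalized confluence (Geach) condition; its first-order frame correspondent is ∀x ∀y ∀z ((xRy ∧ xRz) → ∃w (y = w ∧ zR²w)).
(a): fails — aRb, aRb but no w with b=w and bR²w.
(b): fails — w0Rw1, w0Rw2 but no w with w1=w and w2R²w.
(c): condition met.
(d): fails — cRb, cRb but no w with b=w and bR²w.
Valid on: (c).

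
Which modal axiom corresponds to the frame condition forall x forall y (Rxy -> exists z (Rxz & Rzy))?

A defining formula is □□p → □p (the C4 axiom).
Suppose □□p→□p is valid. Take Rxy and set V(p)={w : xR²w}. Then □□p at x, so □p at x, so p at y, i.e. ∃z(Rxz∧Rzy).

□□p → □p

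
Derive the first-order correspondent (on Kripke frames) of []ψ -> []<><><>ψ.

forall x forall z (xRz -> exists w (xRw & z R^3 w))

This is a Sahlqvist (Geach-type) schema ◇^0□^1ψ → □^1◇^3ψ.
First-order correspondent: forall x forall z (xRz -> exists w (xRw & z R^3 w)).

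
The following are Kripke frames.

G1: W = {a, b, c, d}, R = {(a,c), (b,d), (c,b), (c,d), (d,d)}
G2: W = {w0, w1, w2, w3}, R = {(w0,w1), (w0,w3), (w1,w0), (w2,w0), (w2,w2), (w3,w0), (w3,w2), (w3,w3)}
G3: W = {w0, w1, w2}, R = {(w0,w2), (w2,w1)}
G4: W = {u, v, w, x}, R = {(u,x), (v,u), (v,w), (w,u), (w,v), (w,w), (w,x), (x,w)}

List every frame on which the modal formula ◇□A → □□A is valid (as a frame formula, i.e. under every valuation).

G1, G3

The schema corresponds to a generalized confluence (Geach) condition: ∀x ∀y ∀z ((xRy ∧ xR²z) → ∃w (yRw ∧ z = w)).
G1: ✓.
G2: fails — w0Rw1, w0R²w2 but no w with w1Rw and w2=w.
G3: ✓.
G4: fails — vRu, vR²u but no t with uRt and u=t.
Valid on: G1, G3.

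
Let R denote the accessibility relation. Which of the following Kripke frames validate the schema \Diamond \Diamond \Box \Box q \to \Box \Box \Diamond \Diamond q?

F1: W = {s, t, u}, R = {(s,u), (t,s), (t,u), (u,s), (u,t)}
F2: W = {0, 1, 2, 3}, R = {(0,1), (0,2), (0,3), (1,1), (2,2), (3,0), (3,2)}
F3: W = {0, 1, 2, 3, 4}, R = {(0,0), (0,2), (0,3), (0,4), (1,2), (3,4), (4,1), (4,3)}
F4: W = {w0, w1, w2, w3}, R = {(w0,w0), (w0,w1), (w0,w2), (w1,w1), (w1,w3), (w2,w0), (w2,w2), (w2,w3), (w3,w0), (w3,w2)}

F1, F4

Frame correspondent (Sahlqvist): \forall x \forall y \forall z ((x R^2 y \wedge x R^2 z) \to \exists w (y R^2 w \wedge z R^2 w)) — i.e. a generalized confluence (Geach) condition.
F1: ✓.
F2: fails — 0R²1, 0R²2 but no w with 1R²w and 2R²w.
F3: fails — 0R²0, 0R²1 but no w with 0R²w and 1R²w.
F4: ✓.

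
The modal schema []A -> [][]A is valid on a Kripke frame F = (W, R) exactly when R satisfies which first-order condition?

This schema is the 4 axiom.
It corresponds to transitivity: forall x forall y forall z (Rxy & Ryz -> Rxz).

transitivity: forall x forall y forall z (Rxy & Ryz -> Rxz)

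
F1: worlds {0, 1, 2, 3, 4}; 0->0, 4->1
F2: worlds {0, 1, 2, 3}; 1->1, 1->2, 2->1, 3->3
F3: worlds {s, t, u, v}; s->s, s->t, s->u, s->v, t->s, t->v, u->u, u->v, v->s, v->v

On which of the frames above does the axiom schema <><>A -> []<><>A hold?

This is the axiom for a generalized confluence (Geach) condition; its first-order frame correspondent is forall x forall y forall z ((x R^2 y & xRz) -> exists w (y = w & z R^2 w)).
F1: holds.
F2: holds.
F3: fails — sR²t, sRu but no w with t=w and uR²w.
Valid on: F1, F2.

F1, F2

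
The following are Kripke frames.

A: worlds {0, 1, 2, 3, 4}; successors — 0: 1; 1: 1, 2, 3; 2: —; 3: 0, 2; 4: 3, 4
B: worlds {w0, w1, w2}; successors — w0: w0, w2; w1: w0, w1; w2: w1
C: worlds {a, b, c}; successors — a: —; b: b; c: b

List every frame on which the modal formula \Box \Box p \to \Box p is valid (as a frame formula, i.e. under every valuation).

B, C

The schema corresponds to density: \forall x \forall y (Rxy \to \exists z (Rxz \wedge Rzy)).
A: fails — R32 but no z with R3z and Rz2.
B: condition met.
C: condition met.
Valid on: B, C.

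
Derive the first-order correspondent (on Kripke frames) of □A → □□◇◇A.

∀x ∀z (xR²z → ∃w (xRw ∧ zR²w))

This is a Sahlqvist (Geach-type) schema ◇^0□^1A → □^2◇^2A.
Minimal-valuation argument: fix x; take any y with xR^0y and any z with xR^2z. Set V(A) to the set of worlds R-reachable from y in exactly 1 step. Then □^1A holds at y, so the antecedent holds at x; validity forces ◇^2A at z, giving a w with zR^2w and yR^1w.
First-order correspondent: ∀x ∀z (xR²z → ∃w (xRw ∧ zR²w)).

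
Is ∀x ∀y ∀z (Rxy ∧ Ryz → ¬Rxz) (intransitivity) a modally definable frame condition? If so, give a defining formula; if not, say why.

No — not modally definable

If a class were modally definable it would be closed under surjective bounded morphisms (Goldblatt–Thomason).
The 3-cycle (worlds w0,w1,w2 with w0→w1→w2→w0) is intransitive. Mapping every world to a single reflexive point • is a surjective bounded morphism; the reflexive point is not intransitive (R••∧R•• but R••).
Hence intransitivity is not modally definable.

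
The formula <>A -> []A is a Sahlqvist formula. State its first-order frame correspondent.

Suppose ◇A→□A is valid. Take Rxy, Rxz and set V(A)={y}. Then ◇A at x, so □A at x, so A at z, i.e. z=y.
The converse is a direct semantic check.
So the correspondent is partial functionality.

partial functionality: forall x forall y forall z (Rxy & Rxz -> y = z)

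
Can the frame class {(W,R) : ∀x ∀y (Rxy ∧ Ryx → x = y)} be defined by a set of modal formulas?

If a class were modally definable it would be closed under surjective bounded morphisms (Goldblatt–Thomason).
The 6-cycle (worlds a,b,c,d,e,f with a→b→c→d→e→f→a) is antisymmetric. Sending even-indexed worlds to s and odd-indexed worlds to t is a surjective bounded morphism onto the two-world frame with s↔t, which is not antisymmetric.
So the class is not modally definable.

Not definable by any modal formula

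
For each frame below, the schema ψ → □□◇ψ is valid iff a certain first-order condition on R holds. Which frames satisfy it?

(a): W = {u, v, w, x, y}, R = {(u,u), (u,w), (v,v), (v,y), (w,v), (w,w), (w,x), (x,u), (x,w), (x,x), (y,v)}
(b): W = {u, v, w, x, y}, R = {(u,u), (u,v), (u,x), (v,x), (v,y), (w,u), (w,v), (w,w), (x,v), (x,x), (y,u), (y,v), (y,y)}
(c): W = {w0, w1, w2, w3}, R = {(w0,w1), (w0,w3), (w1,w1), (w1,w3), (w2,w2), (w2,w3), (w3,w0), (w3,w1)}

The schema corresponds to a generalized confluence (Geach) condition: ∀x ∀z (xR²z → ∃w (x = w ∧ zRw)).
(a): fails — uR²v but no t with u=t and vRt.
(b): fails — uR²v but no t with u=t and vRt.
(c): fails — w0R²w0 but no w with w0=w and w0Rw.
Valid on no frame.

none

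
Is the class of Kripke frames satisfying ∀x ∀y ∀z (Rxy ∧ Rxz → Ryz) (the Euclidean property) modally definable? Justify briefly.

Yes, by ◇q → □◇q

This is a Sahlqvist condition; the 5 axiom ◇q → □◇q defines it.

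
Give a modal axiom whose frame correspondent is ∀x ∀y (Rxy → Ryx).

The condition is symmetry. The B schema r → □◇r defines it.
Suppose r→□◇r is valid. Take Rxy and set V(r)={x}. Then r at x, so □◇r at x, so ◇r at y, so some z with Ryz has r; z=x, i.e. Ryx.

r → □◇r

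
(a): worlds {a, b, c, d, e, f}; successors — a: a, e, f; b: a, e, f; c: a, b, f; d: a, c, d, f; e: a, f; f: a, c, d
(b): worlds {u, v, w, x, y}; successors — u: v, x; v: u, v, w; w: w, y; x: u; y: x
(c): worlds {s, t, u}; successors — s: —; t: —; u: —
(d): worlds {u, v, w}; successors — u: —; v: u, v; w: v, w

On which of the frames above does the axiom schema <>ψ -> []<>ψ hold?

Frame correspondent (Sahlqvist): forall x forall y forall z (Rxy & Rxz -> Ryz) — i.e. the Euclidean property.
(a): fails — Rae and Rae but not Ree.
(b): fails — Ruv and Rux but not Rvx.
(c): holds.
(d): fails — Rvu and Rvu but not Ruu.

(c)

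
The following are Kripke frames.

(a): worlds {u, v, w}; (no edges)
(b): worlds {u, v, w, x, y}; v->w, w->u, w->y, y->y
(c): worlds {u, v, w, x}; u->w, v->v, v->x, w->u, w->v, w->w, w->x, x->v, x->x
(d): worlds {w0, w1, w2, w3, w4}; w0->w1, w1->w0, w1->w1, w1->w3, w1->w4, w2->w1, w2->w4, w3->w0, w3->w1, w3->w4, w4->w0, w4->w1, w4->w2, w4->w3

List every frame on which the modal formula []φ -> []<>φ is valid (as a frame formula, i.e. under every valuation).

Frame correspondent (Sahlqvist): forall x forall z (xRz -> exists w (xRw & zRw)) — i.e. a generalized confluence (Geach) condition.
(a): condition met.
(b): fails — vRw but no t with vRt and wRt.
(c): condition met.
(d): condition met.

(a), (c), (d)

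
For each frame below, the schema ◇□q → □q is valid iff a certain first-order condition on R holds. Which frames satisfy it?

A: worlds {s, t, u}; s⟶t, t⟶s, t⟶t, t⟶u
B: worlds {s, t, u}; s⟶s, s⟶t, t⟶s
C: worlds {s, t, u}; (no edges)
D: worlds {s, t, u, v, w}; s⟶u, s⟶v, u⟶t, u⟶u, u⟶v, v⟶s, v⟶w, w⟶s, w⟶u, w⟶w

C

Frame correspondent (Sahlqvist): ∀x ∀y ∀z (Rxy ∧ Rxz → Ryz) — i.e. the Euclidean property.
A: fails — Rtu and Rtt but not Rut.
B: fails — Rst and Rst but not Rtt.
C: ✓.
D: fails — Rsv and Rsv but not Rvv.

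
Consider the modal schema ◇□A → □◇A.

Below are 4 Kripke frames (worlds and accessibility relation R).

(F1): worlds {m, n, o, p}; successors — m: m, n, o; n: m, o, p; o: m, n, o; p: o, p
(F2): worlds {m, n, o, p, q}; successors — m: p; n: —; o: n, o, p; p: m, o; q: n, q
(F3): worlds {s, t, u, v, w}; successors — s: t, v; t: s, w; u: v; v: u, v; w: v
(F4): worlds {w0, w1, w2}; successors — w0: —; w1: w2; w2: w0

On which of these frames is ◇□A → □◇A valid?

The schema corresponds to convergence: ∀x ∀y ∀z (Rxy ∧ Rxz → ∃w (Ryw ∧ Rzw)).
(F1): condition met.
(F2): fails — Ron and Ron but n and n have no common successor.
(F3): fails — Rsv and Rst but v and t have no common successor.
(F4): fails — Rw2w0 and Rw2w0 but w0 and w0 have no common successor.
Valid on: (F1).

(F1)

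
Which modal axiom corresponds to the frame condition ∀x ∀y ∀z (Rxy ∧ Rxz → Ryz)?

◇r → □◇r

A defining formula is ◇r → □◇r (the 5 axiom).
Suppose ◇r→□◇r is valid. Take Rxy, Rxz and set V(r)={y}. Then ◇r at x, so □◇r at x, so ◇r at z, so some w with Rzw has r; w=y, i.e. Rzy. By symmetry of the argument, Ryz.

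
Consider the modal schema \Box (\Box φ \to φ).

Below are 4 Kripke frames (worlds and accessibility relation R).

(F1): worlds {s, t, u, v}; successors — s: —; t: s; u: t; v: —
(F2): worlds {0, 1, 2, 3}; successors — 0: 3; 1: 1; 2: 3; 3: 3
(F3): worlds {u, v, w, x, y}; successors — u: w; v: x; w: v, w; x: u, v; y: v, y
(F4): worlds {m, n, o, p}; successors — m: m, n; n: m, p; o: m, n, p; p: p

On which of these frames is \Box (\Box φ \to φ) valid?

Frame correspondent (Sahlqvist): \forall x \forall y (Rxy \to Ryy) — i.e. shift-reflexivity.
(F1): fails — Rts but not Rss.
(F2): holds.
(F3): fails — Rvx but not Rxx.
(F4): fails — Ron but not Rnn.

(F2)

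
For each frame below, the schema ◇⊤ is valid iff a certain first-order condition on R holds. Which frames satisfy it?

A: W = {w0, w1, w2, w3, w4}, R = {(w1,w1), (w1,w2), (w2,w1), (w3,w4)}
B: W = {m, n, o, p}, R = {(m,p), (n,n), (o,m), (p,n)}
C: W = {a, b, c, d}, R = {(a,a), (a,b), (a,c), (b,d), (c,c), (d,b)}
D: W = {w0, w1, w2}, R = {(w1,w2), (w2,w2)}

B, C

The schema corresponds to seriality: ∀x ∃y Rxy.
A: fails — world w0 has no successor.
B: satisfies the condition.
C: satisfies the condition.
D: fails — world w0 has no successor.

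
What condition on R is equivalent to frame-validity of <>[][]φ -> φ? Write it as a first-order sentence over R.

This is a Sahlqvist (Geach-type) schema ◇^1□^2φ → □^0◇^0φ.
Minimal-valuation argument: fix x; take any y with xR^1y and any z with xR^0z. Set V(φ) to the set of worlds R-reachable from y in exactly 2 steps. Then □^2φ holds at y, so the antecedent holds at x; validity forces ◇^0φ at z, giving a w with zR^0w and yR^2w.
First-order correspondent: forall x forall y (xRy -> exists w (y R^2 w & x = w)).

forall x forall y (xRy -> exists w (y R^2 w & x = w))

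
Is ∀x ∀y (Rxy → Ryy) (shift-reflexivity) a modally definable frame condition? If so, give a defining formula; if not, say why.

This is a Sahlqvist condition; the T□ axiom □(□r → r) defines it.
Suppose □(□r→r) is valid. Take Rxy and set V(r)={w : Ryw}. Then at y, □r holds; since □(□r→r) at x, □r→r at y, so r at y, i.e. Ryy.

Yes — defined by □(□r → r)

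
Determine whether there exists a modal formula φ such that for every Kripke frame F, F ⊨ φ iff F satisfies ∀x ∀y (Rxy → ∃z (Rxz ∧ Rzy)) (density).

Yes: it is density, defined by the C4 schema □□q → □q.

Yes — defined by □□q → □q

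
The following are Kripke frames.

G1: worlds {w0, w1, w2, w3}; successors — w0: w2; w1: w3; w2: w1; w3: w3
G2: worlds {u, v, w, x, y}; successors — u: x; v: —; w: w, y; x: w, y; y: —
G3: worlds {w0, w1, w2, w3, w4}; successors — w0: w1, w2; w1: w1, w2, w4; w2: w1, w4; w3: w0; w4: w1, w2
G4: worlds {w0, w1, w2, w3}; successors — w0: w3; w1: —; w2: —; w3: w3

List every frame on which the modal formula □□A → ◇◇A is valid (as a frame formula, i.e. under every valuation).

The schema corresponds to a generalized confluence (Geach) condition: ∀x ∃w (xR²w ∧ xR²w).
G1: holds.
G2: fails — at v but no t with vR²t and vR²t.
G3: holds.
G4: fails — at w1 but no w with w1R²w and w1R²w.

G1, G3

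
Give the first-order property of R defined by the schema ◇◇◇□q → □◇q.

This is a Sahlqvist (Geach-type) schema ◇^3□^1q → □^1◇^1q.
Minimal-valuation argument: fix x; take any y with xR^3y and any z with xR^1z. Set V(q) to the set of worlds R-reachable from y in exactly 1 step. Then □^1q holds at y, so the antecedent holds at x; validity forces ◇^1q at z, giving a w with zR^1w and yR^1w.
First-order correspondent: ∀x ∀y ∀z ((xR³y ∧ xRz) → ∃w (yRw ∧ zRw)).

∀x ∀y ∀z ((xR³y ∧ xRz) → ∃w (yRw ∧ zRw))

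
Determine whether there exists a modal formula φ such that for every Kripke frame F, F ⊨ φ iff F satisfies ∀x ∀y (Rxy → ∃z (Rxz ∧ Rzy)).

Yes — defined by □□r → □r

This is a Sahlqvist condition; the C4 axiom □□r → □r defines it.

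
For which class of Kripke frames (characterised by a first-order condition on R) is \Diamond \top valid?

seriality: \forall x \exists y Rxy

This is a form of the D axiom.
It corresponds to seriality: \forall x \exists y Rxy.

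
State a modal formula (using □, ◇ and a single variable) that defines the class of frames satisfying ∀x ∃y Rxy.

□s → ◇s

A defining formula is □s → ◇s (the D axiom).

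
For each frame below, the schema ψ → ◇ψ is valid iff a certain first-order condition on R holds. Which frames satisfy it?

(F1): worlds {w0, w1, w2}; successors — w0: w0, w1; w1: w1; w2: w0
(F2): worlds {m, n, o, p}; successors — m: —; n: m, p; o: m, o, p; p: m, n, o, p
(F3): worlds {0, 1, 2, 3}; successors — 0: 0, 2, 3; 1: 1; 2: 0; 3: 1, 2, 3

This is the axiom for reflexivity; its first-order frame correspondent is ∀x Rxx.
(F1): fails — world w2 does not see itself.
(F2): fails — world m does not see itself.
(F3): fails — world 2 does not see itself.
Valid on no frame.

none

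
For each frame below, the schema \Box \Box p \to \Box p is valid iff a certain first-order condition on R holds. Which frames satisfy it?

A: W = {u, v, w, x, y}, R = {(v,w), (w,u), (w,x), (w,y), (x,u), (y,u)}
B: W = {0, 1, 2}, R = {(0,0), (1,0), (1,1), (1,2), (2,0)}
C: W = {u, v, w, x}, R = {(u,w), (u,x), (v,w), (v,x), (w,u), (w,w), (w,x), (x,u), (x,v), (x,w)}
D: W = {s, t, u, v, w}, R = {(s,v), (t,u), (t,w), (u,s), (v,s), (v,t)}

The schema corresponds to density: \forall x \forall y (Rxy \to \exists z (Rxz \wedge Rzy)).
A: fails — Rwx but no z with Rwz and Rzx.
B: condition met.
C: fails — Rxv but no z with Rxz and Rzv.
D: fails — Rus but no z with Ruz and Rzs.

B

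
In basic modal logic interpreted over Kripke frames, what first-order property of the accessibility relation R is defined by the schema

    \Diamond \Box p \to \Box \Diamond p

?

convergence

This schema is the .2 axiom.
Its frame correspondent is convergence — \forall x \forall y \forall z (Rxy \wedge Rxz \to \exists w (Ryw \wedge Rzw)).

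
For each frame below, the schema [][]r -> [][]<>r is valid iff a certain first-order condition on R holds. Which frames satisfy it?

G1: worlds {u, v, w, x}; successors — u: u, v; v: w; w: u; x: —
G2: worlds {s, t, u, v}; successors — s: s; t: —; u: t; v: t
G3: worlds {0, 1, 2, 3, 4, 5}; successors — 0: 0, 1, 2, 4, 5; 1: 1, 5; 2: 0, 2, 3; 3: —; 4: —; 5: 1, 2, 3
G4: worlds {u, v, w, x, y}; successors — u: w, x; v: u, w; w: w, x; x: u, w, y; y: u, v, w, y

G2, G4

Frame correspondent (Sahlqvist): forall x forall z (x R^2 z -> exists w (x R^2 w & zRw)) — i.e. a generalized confluence (Geach) condition.
G1: fails — wR²v but no t with wR²t and vRt.
G2: satisfies the condition.
G3: fails — 0R²3 but no w with 0R²w and 3Rw.
G4: satisfies the condition.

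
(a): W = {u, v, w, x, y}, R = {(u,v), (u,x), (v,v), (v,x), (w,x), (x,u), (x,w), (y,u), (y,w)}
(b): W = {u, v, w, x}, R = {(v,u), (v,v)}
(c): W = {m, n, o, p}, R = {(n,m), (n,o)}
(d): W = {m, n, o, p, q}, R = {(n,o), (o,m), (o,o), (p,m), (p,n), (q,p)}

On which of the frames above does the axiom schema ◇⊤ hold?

(a)

The schema corresponds to seriality: ∀x ∃y Rxy.
(a): condition met.
(b): fails — world u has no successor.
(c): fails — world m has no successor.
(d): fails — world m has no successor.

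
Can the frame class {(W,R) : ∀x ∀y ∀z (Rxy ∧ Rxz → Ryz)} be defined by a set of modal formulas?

Yes — defined by ◇p → □◇p

Yes: it is the Euclidean property, defined by the 5 schema ◇p → □◇p.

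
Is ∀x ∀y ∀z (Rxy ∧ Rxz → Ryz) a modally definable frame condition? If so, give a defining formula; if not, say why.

Definable; ◇q → □◇q defines it

This is a Sahlqvist condition; the 5 axiom ◇q → □◇q defines it.
Suppose ◇q→□◇q is valid. Take Rxy, Rxz and set V(q)={y}. Then ◇q at x, so □◇q at x, so ◇q at z, so some w with Rzw has q; w=y, i.e. Rzy. By symmetry of the argument, Ryz.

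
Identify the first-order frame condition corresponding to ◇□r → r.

symmetry: ∀x ∀y (Rxy → Ryx)

This is frame-equivalent to r → □◇r (substitute ¬r for r and contrapose).
Suppose r→□◇r is valid. Take Rxy and set V(r)={x}. Then r at x, so □◇r at x, so ◇r at y, so some z with Ryz has r; z=x, i.e. Ryx.
Conversely, any frame satisfying ∀x ∀y (Rxy → Ryx) validates the schema.
So the correspondent is symmetry.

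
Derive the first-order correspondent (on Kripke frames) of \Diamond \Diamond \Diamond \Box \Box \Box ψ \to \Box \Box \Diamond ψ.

This is a Sahlqvist (Geach-type) schema ◇^3□^3ψ → □^2◇^1ψ.
First-order correspondent: \forall x \forall y \forall z ((x R^3 y \wedge x R^2 z) \to \exists w (y R^3 w \wedge zRw)).

\forall x \forall y \forall z ((x R^3 y \wedge x R^2 z) \to \exists w (y R^3 w \wedge zRw))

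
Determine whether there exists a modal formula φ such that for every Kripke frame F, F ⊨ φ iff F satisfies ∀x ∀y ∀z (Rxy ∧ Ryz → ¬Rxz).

No — not modally definable

Any modally definable frame class is closed under surjective bounded morphisms.
The 3-cycle (worlds w0,w1,w2 with w0→w1→w2→w0) is intransitive. Mapping every world to a single reflexive point • is a surjective bounded morphism; the reflexive point is not intransitive (R••∧R•• but R••).
So no modal formula (or set of formulas) defines exactly the intransitive frames.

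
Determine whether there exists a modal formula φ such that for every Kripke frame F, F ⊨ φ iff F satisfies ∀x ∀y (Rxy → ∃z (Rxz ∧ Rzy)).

The condition is density. A defining modal formula is □□r → □r.
Suppose □□r→□r is valid. Take Rxy and set V(r)={w : xR²w}. Then □□r at x, so □r at x, so r at y, i.e. ∃z(Rxz∧Rzy).

Yes — defined by □□r → □r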